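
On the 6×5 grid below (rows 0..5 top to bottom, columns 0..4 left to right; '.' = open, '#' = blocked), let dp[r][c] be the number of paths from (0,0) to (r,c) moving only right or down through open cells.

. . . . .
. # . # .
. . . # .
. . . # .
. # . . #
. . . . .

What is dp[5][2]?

5

r\c   0   1   2   3   4
  0   1   1   1   1   1
  1   1   0   1   0   1
  2   1   1   2   0   1
  3   1   2   4   0   1
  4   1   0   4   4   0
  5   1   1   5   9   9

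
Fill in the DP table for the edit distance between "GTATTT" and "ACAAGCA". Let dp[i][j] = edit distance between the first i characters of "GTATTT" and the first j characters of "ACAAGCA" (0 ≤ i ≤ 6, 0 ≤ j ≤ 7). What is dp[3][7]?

5

   ''  A  C  A  A  G  C  A
''  0  1  2  3  4  5  6  7
 G  1  1  2  3  4  4  5  6
 T  2  2  2  3  4  5  5  6
 A  3  2  3  2  3  4  5  5
 T  4  3  3  3  3  4  5  6
 T  5  4  4  4  4  4  5  6
 T  6  5  5  5  5  5  5  6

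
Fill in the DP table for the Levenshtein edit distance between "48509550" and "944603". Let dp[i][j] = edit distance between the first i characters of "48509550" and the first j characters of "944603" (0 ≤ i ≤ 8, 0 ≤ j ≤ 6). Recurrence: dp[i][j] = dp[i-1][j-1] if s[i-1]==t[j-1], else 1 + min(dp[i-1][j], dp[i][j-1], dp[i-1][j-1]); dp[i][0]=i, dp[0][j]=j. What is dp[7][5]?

   ''  9  4  4  6  0  3
''  0  1  2  3  4  5  6
 4  1  1  1  2  3  4  5
 8  2  2  2  2  3  4  5
 5  3  3  3  3  3  4  5
 0  4  4  4  4  4  3  4
 9  5  4  5  5  5  4  4
 5  6  5  5  6  6  5  5
 5  7  6  6  6  7  6  6
 0  8  7  7  7  7  7  7

6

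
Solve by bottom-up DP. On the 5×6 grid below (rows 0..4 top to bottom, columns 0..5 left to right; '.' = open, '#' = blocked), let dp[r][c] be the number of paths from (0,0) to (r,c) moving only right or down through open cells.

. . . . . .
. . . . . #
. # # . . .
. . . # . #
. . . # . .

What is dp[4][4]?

9

r\c   0   1   2   3   4   5
  0   1   1   1   1   1   1
  1   1   2   3   4   5   0
  2   1   0   0   4   9   9
  3   1   1   1   0   9   0
  4   1   2   3   0   9   9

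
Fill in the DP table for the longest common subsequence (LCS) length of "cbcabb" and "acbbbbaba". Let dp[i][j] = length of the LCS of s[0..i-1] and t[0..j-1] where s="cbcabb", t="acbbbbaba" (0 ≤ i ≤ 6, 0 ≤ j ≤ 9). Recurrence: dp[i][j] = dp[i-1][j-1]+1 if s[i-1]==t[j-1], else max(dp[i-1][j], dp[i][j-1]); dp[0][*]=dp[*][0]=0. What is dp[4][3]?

   ''  a  c  b  b  b  b  a  b  a
''  0  0  0  0  0  0  0  0  0  0
 c  0  0  1  1  1  1  1  1  1  1
 b  0  0  1  2  2  2  2  2  2  2
 c  0  0  1  2  2  2  2  2  2  2
 a  0  1  1  2  2  2  2  3  3  3
 b  0  1  1  2  3  3  3  3  4  4
 b  0  1  1  2  3  4  4  4  4  4

2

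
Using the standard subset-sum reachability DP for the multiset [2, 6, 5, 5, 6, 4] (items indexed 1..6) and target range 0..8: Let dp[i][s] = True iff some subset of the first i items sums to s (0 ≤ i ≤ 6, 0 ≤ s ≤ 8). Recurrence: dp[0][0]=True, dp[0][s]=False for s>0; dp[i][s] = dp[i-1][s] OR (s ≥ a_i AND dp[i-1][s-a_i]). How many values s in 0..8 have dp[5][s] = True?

6

i\s   0   1   2   3   4   5   6   7   8
  0   T   F   F   F   F   F   F   F   F
  1   T   F   T   F   F   F   F   F   F
  2   T   F   T   F   F   F   T   F   T
  3   T   F   T   F   F   T   T   T   T
  4   T   F   T   F   F   T   T   T   T
  5   T   F   T   F   F   T   T   T   T
  6   T   F   T   F   T   T   T   T   T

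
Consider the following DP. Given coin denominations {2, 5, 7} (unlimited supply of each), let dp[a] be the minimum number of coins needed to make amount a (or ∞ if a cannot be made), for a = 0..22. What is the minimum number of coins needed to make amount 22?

 a  0  1  2  3  4  5  6  7  8  9 10 11 12 13 14 15 16 17 18 19 20 21 22
dp  0  -  1  -  2  1  3  1  4  2  2  3  2  4  2  3  3  3  4  3  4  3  4
(- denotes ∞ / unreachable)

4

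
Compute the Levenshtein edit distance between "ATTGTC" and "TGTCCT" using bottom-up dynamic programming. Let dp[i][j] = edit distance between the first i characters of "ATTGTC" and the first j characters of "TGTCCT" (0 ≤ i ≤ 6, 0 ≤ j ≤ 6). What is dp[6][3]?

   ''  T  G  T  C  C  T
''  0  1  2  3  4  5  6
 A  1  1  2  3  4  5  6
 T  2  1  2  2  3  4  5
 T  3  2  2  2  3  4  4
 G  4  3  2  3  3  4  5
 T  5  4  3  2  3  4  4
 C  6  5  4  3  2  3  4

3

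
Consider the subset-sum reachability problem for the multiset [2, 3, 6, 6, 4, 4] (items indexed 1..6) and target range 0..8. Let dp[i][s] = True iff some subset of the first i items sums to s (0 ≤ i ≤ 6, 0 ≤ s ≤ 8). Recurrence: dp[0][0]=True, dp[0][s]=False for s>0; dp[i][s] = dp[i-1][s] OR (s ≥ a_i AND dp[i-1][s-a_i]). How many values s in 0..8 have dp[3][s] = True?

i\s   0   1   2   3   4   5   6   7   8
  0   T   F   F   F   F   F   F   F   F
  1   T   F   T   F   F   F   F   F   F
  2   T   F   T   T   F   T   F   F   F
  3   T   F   T   T   F   T   T   F   T
  4   T   F   T   T   F   T   T   F   T
  5   T   F   T   T   T   T   T   T   T
  6   T   F   T   T   T   T   T   T   T

6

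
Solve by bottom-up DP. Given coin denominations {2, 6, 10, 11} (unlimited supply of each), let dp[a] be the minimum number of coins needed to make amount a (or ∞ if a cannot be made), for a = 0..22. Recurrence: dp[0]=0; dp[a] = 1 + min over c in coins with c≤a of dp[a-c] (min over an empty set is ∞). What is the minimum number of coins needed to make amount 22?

 a  0  1  2  3  4  5  6  7  8  9 10 11 12 13 14 15 16 17 18 19 20 21 22
dp  0  -  1  -  2  -  1  -  2  -  1  1  2  2  3  3  2  2  3  3  2  2  2
(- denotes ∞ / unreachable)

2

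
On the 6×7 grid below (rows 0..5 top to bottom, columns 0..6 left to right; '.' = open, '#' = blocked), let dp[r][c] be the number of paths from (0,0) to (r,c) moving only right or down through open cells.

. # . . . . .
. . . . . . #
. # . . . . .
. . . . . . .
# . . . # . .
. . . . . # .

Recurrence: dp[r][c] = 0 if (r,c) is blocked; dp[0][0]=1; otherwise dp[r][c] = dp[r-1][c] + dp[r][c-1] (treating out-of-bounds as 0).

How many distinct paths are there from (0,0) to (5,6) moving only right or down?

r\c   0   1   2   3   4   5   6
  0   1   0   0   0   0   0   0
  1   1   1   1   1   1   1   0
  2   1   0   1   2   3   4   4
  3   1   1   2   4   7  11  15
  4   0   1   3   7   0  11  26
  5   0   1   4  11  11   0  26

26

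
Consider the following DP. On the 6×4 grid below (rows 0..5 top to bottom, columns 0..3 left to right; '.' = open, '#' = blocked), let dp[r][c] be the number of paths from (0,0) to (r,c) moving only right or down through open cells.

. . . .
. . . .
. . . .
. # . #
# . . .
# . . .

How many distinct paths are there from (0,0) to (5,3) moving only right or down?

12

r\c   0   1   2   3
  0   1   1   1   1
  1   1   2   3   4
  2   1   3   6  10
  3   1   0   6   0
  4   0   0   6   6
  5   0   0   6  12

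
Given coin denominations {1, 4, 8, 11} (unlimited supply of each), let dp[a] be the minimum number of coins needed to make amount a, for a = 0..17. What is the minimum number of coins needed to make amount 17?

 a  0  1  2  3  4  5  6  7  8  9 10 11 12 13 14 15 16 17
dp  0  1  2  3  1  2  3  4  1  2  3  1  2  3  4  2  2  3

3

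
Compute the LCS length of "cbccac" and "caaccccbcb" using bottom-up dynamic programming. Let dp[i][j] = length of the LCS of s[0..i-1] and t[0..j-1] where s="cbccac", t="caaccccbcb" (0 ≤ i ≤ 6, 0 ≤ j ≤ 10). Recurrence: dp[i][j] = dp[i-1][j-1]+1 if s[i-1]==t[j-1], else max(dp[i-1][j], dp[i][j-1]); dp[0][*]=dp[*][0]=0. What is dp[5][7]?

3

   ''  c  a  a  c  c  c  c  b  c  b
''  0  0  0  0  0  0  0  0  0  0  0
 c  0  1  1  1  1  1  1  1  1  1  1
 b  0  1  1  1  1  1  1  1  2  2  2
 c  0  1  1  1  2  2  2  2  2  3  3
 c  0  1  1  1  2  3  3  3  3  3  3
 a  0  1  2  2  2  3  3  3  3  3  3
 c  0  1  2  2  3  3  4  4  4  4  4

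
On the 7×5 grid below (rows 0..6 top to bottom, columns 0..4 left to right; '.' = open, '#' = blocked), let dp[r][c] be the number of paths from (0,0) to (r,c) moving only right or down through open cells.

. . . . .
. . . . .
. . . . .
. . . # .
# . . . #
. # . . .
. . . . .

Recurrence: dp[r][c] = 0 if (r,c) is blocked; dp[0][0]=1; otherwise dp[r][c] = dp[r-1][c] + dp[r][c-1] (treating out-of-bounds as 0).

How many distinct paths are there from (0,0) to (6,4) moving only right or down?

70

r\c   0   1   2   3   4
  0   1   1   1   1   1
  1   1   2   3   4   5
  2   1   3   6  10  15
  3   1   4  10   0  15
  4   0   4  14  14   0
  5   0   0  14  28  28
  6   0   0  14  42  70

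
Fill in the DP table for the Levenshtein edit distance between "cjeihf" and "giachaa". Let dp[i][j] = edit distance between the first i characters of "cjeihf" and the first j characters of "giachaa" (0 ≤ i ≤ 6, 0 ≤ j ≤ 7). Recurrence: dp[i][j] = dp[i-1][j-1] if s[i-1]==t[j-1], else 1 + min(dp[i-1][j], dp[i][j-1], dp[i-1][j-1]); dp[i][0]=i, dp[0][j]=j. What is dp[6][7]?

   ''  g  i  a  c  h  a  a
''  0  1  2  3  4  5  6  7
 c  1  1  2  3  3  4  5  6
 j  2  2  2  3  4  4  5  6
 e  3  3  3  3  4  5  5  6
 i  4  4  3  4  4  5  6  6
 h  5  5  4  4  5  4  5  6
 f  6  6  5  5  5  5  5  6

6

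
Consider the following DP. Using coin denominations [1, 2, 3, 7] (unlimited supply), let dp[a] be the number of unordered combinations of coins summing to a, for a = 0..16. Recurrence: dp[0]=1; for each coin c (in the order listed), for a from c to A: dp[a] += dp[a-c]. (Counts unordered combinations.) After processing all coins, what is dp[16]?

after  coin     0     1     2     3     4     5     6     7     8     9    10    11    12    13    14    15    16
          1     1     1     1     1     1     1     1     1     1     1     1     1     1     1     1     1     1
          2     1     1     2     2     3     3     4     4     5     5     6     6     7     7     8     8     9
          3     1     1     2     3     4     5     7     8    10    12    14    16    19    21    24    27    30
          7     1     1     2     3     4     5     7     9    11    14    17    20    24    28    33    38    44

44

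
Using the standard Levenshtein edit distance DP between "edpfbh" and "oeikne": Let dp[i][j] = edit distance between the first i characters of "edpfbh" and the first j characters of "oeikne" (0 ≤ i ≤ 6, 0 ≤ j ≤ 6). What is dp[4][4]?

4

   ''  o  e  i  k  n  e
''  0  1  2  3  4  5  6
 e  1  1  1  2  3  4  5
 d  2  2  2  2  3  4  5
 p  3  3  3  3  3  4  5
 f  4  4  4  4  4  4  5
 b  5  5  5  5  5  5  5
 h  6  6  6  6  6  6  6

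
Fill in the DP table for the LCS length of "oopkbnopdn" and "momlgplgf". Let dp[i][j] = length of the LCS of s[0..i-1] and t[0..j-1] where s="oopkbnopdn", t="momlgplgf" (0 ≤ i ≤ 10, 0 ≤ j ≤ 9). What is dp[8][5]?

1

   ''  m  o  m  l  g  p  l  g  f
''  0  0  0  0  0  0  0  0  0  0
 o  0  0  1  1  1  1  1  1  1  1
 o  0  0  1  1  1  1  1  1  1  1
 p  0  0  1  1  1  1  2  2  2  2
 k  0  0  1  1  1  1  2  2  2  2
 b  0  0  1  1  1  1  2  2  2  2
 n  0  0  1  1  1  1  2  2  2  2
 o  0  0  1  1  1  1  2  2  2  2
 p  0  0  1  1  1  1  2  2  2  2
 d  0  0  1  1  1  1  2  2  2  2
 n  0  0  1  1  1  1  2  2  2  2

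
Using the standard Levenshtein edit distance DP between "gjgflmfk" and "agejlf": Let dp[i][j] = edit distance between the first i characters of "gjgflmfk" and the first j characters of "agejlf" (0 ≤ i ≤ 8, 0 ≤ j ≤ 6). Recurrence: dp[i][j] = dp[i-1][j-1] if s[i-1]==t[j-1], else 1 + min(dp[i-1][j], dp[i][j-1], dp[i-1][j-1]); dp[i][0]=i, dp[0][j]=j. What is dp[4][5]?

4

   ''  a  g  e  j  l  f
''  0  1  2  3  4  5  6
 g  1  1  1  2  3  4  5
 j  2  2  2  2  2  3  4
 g  3  3  2  3  3  3  4
 f  4  4  3  3  4  4  3
 l  5  5  4  4  4  4  4
 m  6  6  5  5  5  5  5
 f  7  7  6  6  6  6  5
 k  8  8  7  7  7  7  6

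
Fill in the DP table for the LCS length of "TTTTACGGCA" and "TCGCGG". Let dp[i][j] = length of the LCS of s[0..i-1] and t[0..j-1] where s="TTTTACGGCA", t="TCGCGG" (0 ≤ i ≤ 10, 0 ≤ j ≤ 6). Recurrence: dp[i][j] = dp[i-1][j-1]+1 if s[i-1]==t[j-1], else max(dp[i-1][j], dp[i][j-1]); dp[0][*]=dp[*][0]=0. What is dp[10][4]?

4

   ''  T  C  G  C  G  G
''  0  0  0  0  0  0  0
 T  0  1  1  1  1  1  1
 T  0  1  1  1  1  1  1
 T  0  1  1  1  1  1  1
 T  0  1  1  1  1  1  1
 A  0  1  1  1  1  1  1
 C  0  1  2  2  2  2  2
 G  0  1  2  3  3  3  3
 G  0  1  2  3  3  4  4
 C  0  1  2  3  4  4  4
 A  0  1  2  3  4  4  4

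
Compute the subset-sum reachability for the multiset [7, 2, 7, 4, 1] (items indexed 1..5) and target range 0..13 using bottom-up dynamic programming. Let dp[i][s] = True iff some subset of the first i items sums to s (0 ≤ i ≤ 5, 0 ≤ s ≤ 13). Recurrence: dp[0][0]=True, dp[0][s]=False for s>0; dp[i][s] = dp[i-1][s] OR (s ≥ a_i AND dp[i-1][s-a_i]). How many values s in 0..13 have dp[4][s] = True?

8

i\s   0   1   2   3   4   5   6   7   8   9  10  11  12  13
  0   T   F   F   F   F   F   F   F   F   F   F   F   F   F
  1   T   F   F   F   F   F   F   T   F   F   F   F   F   F
  2   T   F   T   F   F   F   F   T   F   T   F   F   F   F
  3   T   F   T   F   F   F   F   T   F   T   F   F   F   F
  4   T   F   T   F   T   F   T   T   F   T   F   T   F   T
  5   T   T   T   T   T   T   T   T   T   T   T   T   T   T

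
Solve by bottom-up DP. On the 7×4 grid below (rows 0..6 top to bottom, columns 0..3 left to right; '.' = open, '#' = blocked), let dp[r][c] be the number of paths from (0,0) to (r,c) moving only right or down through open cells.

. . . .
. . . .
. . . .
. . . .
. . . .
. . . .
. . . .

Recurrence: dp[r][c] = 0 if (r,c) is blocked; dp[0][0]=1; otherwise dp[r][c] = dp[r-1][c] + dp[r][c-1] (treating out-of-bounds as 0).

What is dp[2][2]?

6

r\c   0   1   2   3
  0   1   1   1   1
  1   1   2   3   4
  2   1   3   6  10
  3   1   4  10  20
  4   1   5  15  35
  5   1   6  21  56
  6   1   7  28  84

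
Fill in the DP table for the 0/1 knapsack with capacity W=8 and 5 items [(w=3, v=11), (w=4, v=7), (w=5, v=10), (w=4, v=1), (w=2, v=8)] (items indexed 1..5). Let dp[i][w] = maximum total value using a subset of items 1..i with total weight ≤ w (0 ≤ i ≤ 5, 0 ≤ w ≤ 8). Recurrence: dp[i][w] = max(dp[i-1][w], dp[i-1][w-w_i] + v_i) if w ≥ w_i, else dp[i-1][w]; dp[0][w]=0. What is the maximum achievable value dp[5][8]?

21

i\w   0   1   2   3   4   5   6   7   8
  0   0   0   0   0   0   0   0   0   0
  1   0   0   0  11  11  11  11  11  11
  2   0   0   0  11  11  11  11  18  18
  3   0   0   0  11  11  11  11  18  21
  4   0   0   0  11  11  11  11  18  21
  5   0   0   8  11  11  19  19  19  21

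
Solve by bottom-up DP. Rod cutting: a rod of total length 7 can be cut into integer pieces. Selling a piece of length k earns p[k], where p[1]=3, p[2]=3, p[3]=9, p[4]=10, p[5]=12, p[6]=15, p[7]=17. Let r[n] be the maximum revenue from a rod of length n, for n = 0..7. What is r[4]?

12

   n    0    1    2    3    4    5    6    7
r[n]    0    3    6    9   12   15   18   21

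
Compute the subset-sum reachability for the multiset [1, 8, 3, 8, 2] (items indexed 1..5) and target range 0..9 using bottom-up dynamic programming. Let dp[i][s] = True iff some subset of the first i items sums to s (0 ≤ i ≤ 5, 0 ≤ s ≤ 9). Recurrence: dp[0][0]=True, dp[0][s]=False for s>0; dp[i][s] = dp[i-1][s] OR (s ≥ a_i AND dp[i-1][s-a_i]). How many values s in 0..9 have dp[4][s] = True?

6

i\s   0   1   2   3   4   5   6   7   8   9
  0   T   F   F   F   F   F   F   F   F   F
  1   T   T   F   F   F   F   F   F   F   F
  2   T   T   F   F   F   F   F   F   T   T
  3   T   T   F   T   T   F   F   F   T   T
  4   T   T   F   T   T   F   F   F   T   T
  5   T   T   T   T   T   T   T   F   T   T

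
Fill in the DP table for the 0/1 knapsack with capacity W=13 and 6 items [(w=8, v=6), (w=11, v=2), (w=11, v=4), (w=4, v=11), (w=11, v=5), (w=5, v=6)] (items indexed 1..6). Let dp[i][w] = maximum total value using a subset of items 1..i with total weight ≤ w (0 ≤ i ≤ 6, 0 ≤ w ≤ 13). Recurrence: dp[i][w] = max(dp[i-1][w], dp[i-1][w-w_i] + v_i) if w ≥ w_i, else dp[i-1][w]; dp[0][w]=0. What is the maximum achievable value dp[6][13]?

17

i\w   0   1   2   3   4   5   6   7   8   9  10  11  12  13
  0   0   0   0   0   0   0   0   0   0   0   0   0   0   0
  1   0   0   0   0   0   0   0   0   6   6   6   6   6   6
  2   0   0   0   0   0   0   0   0   6   6   6   6   6   6
  3   0   0   0   0   0   0   0   0   6   6   6   6   6   6
  4   0   0   0   0  11  11  11  11  11  11  11  11  17  17
  5   0   0   0   0  11  11  11  11  11  11  11  11  17  17
  6   0   0   0   0  11  11  11  11  11  17  17  17  17  17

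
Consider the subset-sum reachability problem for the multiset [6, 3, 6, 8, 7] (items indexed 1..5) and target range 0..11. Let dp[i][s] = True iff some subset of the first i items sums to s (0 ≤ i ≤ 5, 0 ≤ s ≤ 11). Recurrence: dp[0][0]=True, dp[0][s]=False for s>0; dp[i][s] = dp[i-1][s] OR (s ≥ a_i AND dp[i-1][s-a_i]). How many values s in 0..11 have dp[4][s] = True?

i\s   0   1   2   3   4   5   6   7   8   9  10  11
  0   T   F   F   F   F   F   F   F   F   F   F   F
  1   T   F   F   F   F   F   T   F   F   F   F   F
  2   T   F   F   T   F   F   T   F   F   T   F   F
  3   T   F   F   T   F   F   T   F   F   T   F   F
  4   T   F   F   T   F   F   T   F   T   T   F   T
  5   T   F   F   T   F   F   T   T   T   T   T   T

6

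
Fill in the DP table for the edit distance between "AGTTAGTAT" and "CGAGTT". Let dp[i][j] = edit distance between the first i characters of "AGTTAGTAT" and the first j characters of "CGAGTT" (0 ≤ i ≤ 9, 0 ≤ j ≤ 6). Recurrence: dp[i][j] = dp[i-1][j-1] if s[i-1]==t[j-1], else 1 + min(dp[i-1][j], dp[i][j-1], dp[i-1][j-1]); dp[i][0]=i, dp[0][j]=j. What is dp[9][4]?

6

   ''  C  G  A  G  T  T
''  0  1  2  3  4  5  6
 A  1  1  2  2  3  4  5
 G  2  2  1  2  2  3  4
 T  3  3  2  2  3  2  3
 T  4  4  3  3  3  3  2
 A  5  5  4  3  4  4  3
 G  6  6  5  4  3  4  4
 T  7  7  6  5  4  3  4
 A  8  8  7  6  5  4  4
 T  9  9  8  7  6  5  4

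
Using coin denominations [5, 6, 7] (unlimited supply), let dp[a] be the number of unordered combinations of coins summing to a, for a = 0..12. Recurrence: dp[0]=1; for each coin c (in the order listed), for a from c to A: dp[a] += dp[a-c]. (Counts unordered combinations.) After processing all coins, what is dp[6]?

1

after  coin     0     1     2     3     4     5     6     7     8     9    10    11    12
          5     1     0     0     0     0     1     0     0     0     0     1     0     0
          6     1     0     0     0     0     1     1     0     0     0     1     1     1
          7     1     0     0     0     0     1     1     1     0     0     1     1     2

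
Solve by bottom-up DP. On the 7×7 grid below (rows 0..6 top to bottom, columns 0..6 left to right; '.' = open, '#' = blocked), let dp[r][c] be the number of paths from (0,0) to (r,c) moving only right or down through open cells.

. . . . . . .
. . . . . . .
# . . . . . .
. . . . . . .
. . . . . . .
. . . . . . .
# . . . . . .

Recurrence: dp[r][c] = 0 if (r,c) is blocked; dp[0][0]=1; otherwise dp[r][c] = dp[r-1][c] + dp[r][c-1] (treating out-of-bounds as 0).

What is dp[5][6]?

378

r\c   0   1   2   3   4   5   6
  0   1   1   1   1   1   1   1
  1   1   2   3   4   5   6   7
  2   0   2   5   9  14  20  27
  3   0   2   7  16  30  50  77
  4   0   2   9  25  55 105 182
  5   0   2  11  36  91 196 378
  6   0   2  13  49 140 336 714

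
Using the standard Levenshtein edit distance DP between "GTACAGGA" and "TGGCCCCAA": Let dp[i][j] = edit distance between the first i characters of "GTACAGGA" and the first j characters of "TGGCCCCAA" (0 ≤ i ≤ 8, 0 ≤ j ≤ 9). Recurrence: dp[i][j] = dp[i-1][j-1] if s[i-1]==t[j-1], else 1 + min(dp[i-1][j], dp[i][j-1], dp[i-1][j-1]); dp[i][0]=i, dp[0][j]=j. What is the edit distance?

   ''  T  G  G  C  C  C  C  A  A
''  0  1  2  3  4  5  6  7  8  9
 G  1  1  1  2  3  4  5  6  7  8
 T  2  1  2  2  3  4  5  6  7  8
 A  3  2  2  3  3  4  5  6  6  7
 C  4  3  3  3  3  3  4  5  6  7
 A  5  4  4  4  4  4  4  5  5  6
 G  6  5  4  4  5  5  5  5  6  6
 G  7  6  5  4  5  6  6  6  6  7
 A  8  7  6  5  5  6  7  7  6  6

6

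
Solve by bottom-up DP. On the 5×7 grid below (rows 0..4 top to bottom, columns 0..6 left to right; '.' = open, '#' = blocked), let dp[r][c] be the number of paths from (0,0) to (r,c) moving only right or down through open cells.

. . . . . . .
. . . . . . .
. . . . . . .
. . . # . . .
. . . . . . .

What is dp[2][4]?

r\c   0   1   2   3   4   5   6
  0   1   1   1   1   1   1   1
  1   1   2   3   4   5   6   7
  2   1   3   6  10  15  21  28
  3   1   4  10   0  15  36  64
  4   1   5  15  15  30  66 130

15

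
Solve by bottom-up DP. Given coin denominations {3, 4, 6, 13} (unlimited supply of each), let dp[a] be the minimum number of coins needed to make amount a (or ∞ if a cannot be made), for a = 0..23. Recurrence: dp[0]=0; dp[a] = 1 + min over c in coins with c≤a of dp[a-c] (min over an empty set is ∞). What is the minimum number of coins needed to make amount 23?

 a  0  1  2  3  4  5  6  7  8  9 10 11 12 13 14 15 16 17 18 19 20 21 22 23
dp  0  -  -  1  1  -  1  2  2  2  2  3  2  1  3  3  2  2  3  2  3  3  3  3
(- denotes ∞ / unreachable)

3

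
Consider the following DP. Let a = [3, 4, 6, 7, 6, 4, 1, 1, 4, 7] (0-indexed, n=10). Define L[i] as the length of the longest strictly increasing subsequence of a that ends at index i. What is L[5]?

   i    0    1    2    3    4    5    6    7    8    9
a[i]    3    4    6    7    6    4    1    1    4    7
L[i]    1    2    3    4    3    2    1    1    2    4

2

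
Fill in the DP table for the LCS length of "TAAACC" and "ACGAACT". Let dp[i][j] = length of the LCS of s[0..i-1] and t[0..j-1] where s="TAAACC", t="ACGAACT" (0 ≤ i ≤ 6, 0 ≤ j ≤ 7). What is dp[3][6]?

   ''  A  C  G  A  A  C  T
''  0  0  0  0  0  0  0  0
 T  0  0  0  0  0  0  0  1
 A  0  1  1  1  1  1  1  1
 A  0  1  1  1  2  2  2  2
 A  0  1  1  1  2  3  3  3
 C  0  1  2  2  2  3  4  4
 C  0  1  2  2  2  3  4  4

2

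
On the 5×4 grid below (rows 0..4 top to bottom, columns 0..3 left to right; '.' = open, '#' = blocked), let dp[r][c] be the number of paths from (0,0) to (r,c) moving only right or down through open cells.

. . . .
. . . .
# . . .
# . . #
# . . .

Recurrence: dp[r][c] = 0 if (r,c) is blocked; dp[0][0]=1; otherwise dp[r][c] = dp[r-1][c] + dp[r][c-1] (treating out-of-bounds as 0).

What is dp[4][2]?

r\c   0   1   2   3
  0   1   1   1   1
  1   1   2   3   4
  2   0   2   5   9
  3   0   2   7   0
  4   0   2   9   9

9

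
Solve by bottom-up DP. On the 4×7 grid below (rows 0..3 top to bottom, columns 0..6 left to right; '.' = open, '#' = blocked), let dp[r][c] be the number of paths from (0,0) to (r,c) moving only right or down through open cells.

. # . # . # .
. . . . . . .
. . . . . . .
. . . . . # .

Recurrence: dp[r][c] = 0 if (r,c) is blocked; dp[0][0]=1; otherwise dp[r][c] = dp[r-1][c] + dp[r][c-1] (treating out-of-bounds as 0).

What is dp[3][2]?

6

r\c   0   1   2   3   4   5   6
  0   1   0   0   0   0   0   0
  1   1   1   1   1   1   1   1
  2   1   2   3   4   5   6   7
  3   1   3   6  10  15   0   7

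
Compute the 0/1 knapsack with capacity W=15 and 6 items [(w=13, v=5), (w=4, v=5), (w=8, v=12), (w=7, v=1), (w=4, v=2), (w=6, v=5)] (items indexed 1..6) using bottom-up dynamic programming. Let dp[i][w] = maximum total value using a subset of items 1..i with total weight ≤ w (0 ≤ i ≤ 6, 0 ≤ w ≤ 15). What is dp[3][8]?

i\w   0   1   2   3   4   5   6   7   8   9  10  11  12  13  14  15
  0   0   0   0   0   0   0   0   0   0   0   0   0   0   0   0   0
  1   0   0   0   0   0   0   0   0   0   0   0   0   0   5   5   5
  2   0   0   0   0   5   5   5   5   5   5   5   5   5   5   5   5
  3   0   0   0   0   5   5   5   5  12  12  12  12  17  17  17  17
  4   0   0   0   0   5   5   5   5  12  12  12  12  17  17  17  17
  5   0   0   0   0   5   5   5   5  12  12  12  12  17  17  17  17
  6   0   0   0   0   5   5   5   5  12  12  12  12  17  17  17  17

12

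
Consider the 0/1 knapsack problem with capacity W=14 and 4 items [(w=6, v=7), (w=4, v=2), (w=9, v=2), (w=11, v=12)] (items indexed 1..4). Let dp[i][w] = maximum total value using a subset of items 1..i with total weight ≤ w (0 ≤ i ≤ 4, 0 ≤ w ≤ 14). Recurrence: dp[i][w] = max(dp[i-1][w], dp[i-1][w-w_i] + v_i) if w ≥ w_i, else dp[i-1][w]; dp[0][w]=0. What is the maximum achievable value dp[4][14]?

12

i\w   0   1   2   3   4   5   6   7   8   9  10  11  12  13  14
  0   0   0   0   0   0   0   0   0   0   0   0   0   0   0   0
  1   0   0   0   0   0   0   7   7   7   7   7   7   7   7   7
  2   0   0   0   0   2   2   7   7   7   7   9   9   9   9   9
  3   0   0   0   0   2   2   7   7   7   7   9   9   9   9   9
  4   0   0   0   0   2   2   7   7   7   7   9  12  12  12  12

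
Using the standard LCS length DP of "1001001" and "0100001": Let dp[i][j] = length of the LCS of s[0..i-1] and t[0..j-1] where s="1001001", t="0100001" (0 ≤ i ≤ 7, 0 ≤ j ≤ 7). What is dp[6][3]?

3

   ''  0  1  0  0  0  0  1
''  0  0  0  0  0  0  0  0
 1  0  0  1  1  1  1  1  1
 0  0  1  1  2  2  2  2  2
 0  0  1  1  2  3  3  3  3
 1  0  1  2  2  3  3  3  4
 0  0  1  2  3  3  4  4  4
 0  0  1  2  3  4  4  5  5
 1  0  1  2  3  4  4  5  6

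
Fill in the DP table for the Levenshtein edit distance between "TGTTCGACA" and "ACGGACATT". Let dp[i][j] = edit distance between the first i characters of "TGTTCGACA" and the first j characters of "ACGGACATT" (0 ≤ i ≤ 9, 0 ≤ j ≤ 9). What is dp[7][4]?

   ''  A  C  G  G  A  C  A  T  T
''  0  1  2  3  4  5  6  7  8  9
 T  1  1  2  3  4  5  6  7  7  8
 G  2  2  2  2  3  4  5  6  7  8
 T  3  3  3  3  3  4  5  6  6  7
 T  4  4  4  4  4  4  5  6  6  6
 C  5  5  4  5  5  5  4  5  6  7
 G  6  6  5  4  5  6  5  5  6  7
 A  7  6  6  5  5  5  6  5  6  7
 C  8  7  6  6  6  6  5  6  6  7
 A  9  8  7  7  7  6  6  5  6  7

5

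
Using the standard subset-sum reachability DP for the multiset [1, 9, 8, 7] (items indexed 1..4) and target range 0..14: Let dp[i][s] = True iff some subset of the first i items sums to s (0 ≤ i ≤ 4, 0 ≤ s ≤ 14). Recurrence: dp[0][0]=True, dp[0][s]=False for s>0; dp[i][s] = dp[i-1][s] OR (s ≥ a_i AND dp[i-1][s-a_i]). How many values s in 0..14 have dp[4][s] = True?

6

i\s   0   1   2   3   4   5   6   7   8   9  10  11  12  13  14
  0   T   F   F   F   F   F   F   F   F   F   F   F   F   F   F
  1   T   T   F   F   F   F   F   F   F   F   F   F   F   F   F
  2   T   T   F   F   F   F   F   F   F   T   T   F   F   F   F
  3   T   T   F   F   F   F   F   F   T   T   T   F   F   F   F
  4   T   T   F   F   F   F   F   T   T   T   T   F   F   F   F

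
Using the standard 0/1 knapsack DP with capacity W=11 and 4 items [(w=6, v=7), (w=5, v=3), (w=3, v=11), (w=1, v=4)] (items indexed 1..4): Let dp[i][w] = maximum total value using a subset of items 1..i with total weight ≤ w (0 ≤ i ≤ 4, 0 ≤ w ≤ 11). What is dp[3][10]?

18

i\w   0   1   2   3   4   5   6   7   8   9  10  11
  0   0   0   0   0   0   0   0   0   0   0   0   0
  1   0   0   0   0   0   0   7   7   7   7   7   7
  2   0   0   0   0   0   3   7   7   7   7   7  10
  3   0   0   0  11  11  11  11  11  14  18  18  18
  4   0   4   4  11  15  15  15  15  15  18  22  22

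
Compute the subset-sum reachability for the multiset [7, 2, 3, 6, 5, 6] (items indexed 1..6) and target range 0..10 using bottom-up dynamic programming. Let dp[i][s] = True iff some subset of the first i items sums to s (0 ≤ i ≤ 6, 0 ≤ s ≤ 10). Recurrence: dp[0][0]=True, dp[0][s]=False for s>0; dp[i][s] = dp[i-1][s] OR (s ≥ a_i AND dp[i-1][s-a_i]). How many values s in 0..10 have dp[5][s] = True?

9

i\s   0   1   2   3   4   5   6   7   8   9  10
  0   T   F   F   F   F   F   F   F   F   F   F
  1   T   F   F   F   F   F   F   T   F   F   F
  2   T   F   T   F   F   F   F   T   F   T   F
  3   T   F   T   T   F   T   F   T   F   T   T
  4   T   F   T   T   F   T   T   T   T   T   T
  5   T   F   T   T   F   T   T   T   T   T   T
  6   T   F   T   T   F   T   T   T   T   T   T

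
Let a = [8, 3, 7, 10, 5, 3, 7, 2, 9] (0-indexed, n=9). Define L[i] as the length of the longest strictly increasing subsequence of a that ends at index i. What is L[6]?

3

   i    0    1    2    3    4    5    6    7    8
a[i]    8    3    7   10    5    3    7    2    9
L[i]    1    1    2    3    2    1    3    1    4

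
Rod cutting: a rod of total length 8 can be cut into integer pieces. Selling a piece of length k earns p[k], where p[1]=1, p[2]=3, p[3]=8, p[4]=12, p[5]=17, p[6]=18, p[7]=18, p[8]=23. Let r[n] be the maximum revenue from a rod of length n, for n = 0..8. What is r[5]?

   n    0    1    2    3    4    5    6    7    8
r[n]    0    1    3    8   12   17   18   20   25

17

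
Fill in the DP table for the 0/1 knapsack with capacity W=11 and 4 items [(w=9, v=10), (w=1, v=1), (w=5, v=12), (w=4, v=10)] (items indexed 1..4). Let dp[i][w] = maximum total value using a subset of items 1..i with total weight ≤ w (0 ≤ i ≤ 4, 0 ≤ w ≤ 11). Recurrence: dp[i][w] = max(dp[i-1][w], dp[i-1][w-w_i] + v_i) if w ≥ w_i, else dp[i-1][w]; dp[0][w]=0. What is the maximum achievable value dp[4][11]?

23

i\w   0   1   2   3   4   5   6   7   8   9  10  11
  0   0   0   0   0   0   0   0   0   0   0   0   0
  1   0   0   0   0   0   0   0   0   0  10  10  10
  2   0   1   1   1   1   1   1   1   1  10  11  11
  3   0   1   1   1   1  12  13  13  13  13  13  13
  4   0   1   1   1  10  12  13  13  13  22  23  23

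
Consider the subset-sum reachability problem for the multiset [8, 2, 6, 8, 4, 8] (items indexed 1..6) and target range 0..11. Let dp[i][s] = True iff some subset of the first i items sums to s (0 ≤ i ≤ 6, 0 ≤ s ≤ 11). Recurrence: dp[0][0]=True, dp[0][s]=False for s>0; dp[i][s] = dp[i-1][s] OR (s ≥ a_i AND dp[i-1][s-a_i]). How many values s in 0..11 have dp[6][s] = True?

i\s   0   1   2   3   4   5   6   7   8   9  10  11
  0   T   F   F   F   F   F   F   F   F   F   F   F
  1   T   F   F   F   F   F   F   F   T   F   F   F
  2   T   F   T   F   F   F   F   F   T   F   T   F
  3   T   F   T   F   F   F   T   F   T   F   T   F
  4   T   F   T   F   F   F   T   F   T   F   T   F
  5   T   F   T   F   T   F   T   F   T   F   T   F
  6   T   F   T   F   T   F   T   F   T   F   T   F

6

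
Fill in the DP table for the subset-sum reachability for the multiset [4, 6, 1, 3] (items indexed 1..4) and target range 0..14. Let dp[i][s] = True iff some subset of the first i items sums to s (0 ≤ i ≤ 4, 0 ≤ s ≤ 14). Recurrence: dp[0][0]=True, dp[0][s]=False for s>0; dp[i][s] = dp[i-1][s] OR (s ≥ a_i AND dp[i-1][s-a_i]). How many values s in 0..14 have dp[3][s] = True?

8

i\s   0   1   2   3   4   5   6   7   8   9  10  11  12  13  14
  0   T   F   F   F   F   F   F   F   F   F   F   F   F   F   F
  1   T   F   F   F   T   F   F   F   F   F   F   F   F   F   F
  2   T   F   F   F   T   F   T   F   F   F   T   F   F   F   F
  3   T   T   F   F   T   T   T   T   F   F   T   T   F   F   F
  4   T   T   F   T   T   T   T   T   T   T   T   T   F   T   T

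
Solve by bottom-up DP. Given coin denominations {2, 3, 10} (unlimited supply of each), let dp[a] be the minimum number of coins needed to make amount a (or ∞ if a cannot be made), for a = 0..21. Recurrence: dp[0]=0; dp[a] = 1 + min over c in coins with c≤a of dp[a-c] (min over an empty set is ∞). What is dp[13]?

 a  0  1  2  3  4  5  6  7  8  9 10 11 12 13 14 15 16 17 18 19 20 21
dp  0  -  1  1  2  2  2  3  3  3  1  4  2  2  3  3  3  4  4  4  2  5
(- denotes ∞ / unreachable)

2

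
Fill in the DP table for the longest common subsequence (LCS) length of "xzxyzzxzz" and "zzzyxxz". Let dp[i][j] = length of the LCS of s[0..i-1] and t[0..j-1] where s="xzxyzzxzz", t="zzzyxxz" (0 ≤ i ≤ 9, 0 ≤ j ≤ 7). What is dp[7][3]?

   ''  z  z  z  y  x  x  z
''  0  0  0  0  0  0  0  0
 x  0  0  0  0  0  1  1  1
 z  0  1  1  1  1  1  1  2
 x  0  1  1  1  1  2  2  2
 y  0  1  1  1  2  2  2  2
 z  0  1  2  2  2  2  2  3
 z  0  1  2  3  3  3  3  3
 x  0  1  2  3  3  4  4  4
 z  0  1  2  3  3  4  4  5
 z  0  1  2  3  3  4  4  5

3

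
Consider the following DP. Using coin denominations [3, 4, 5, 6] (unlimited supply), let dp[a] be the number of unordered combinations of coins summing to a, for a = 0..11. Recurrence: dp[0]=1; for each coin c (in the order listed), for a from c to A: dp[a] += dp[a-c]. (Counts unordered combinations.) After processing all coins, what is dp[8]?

2

after  coin     0     1     2     3     4     5     6     7     8     9    10    11
          3     1     0     0     1     0     0     1     0     0     1     0     0
          4     1     0     0     1     1     0     1     1     1     1     1     1
          5     1     0     0     1     1     1     1     1     2     2     2     2
          6     1     0     0     1     1     1     2     1     2     3     3     3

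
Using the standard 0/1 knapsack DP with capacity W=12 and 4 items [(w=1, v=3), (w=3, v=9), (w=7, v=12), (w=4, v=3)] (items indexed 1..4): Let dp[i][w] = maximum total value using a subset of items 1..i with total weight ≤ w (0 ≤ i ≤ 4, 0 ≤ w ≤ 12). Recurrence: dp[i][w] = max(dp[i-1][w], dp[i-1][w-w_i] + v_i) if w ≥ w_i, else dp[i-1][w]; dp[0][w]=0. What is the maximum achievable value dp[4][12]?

i\w   0   1   2   3   4   5   6   7   8   9  10  11  12
  0   0   0   0   0   0   0   0   0   0   0   0   0   0
  1   0   3   3   3   3   3   3   3   3   3   3   3   3
  2   0   3   3   9  12  12  12  12  12  12  12  12  12
  3   0   3   3   9  12  12  12  12  15  15  21  24  24
  4   0   3   3   9  12  12  12  12  15  15  21  24  24

24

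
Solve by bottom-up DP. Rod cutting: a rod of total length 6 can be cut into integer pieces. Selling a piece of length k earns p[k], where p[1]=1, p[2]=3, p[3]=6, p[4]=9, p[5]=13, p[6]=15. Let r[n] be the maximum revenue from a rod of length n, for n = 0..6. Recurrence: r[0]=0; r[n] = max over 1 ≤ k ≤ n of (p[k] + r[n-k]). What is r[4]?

9

   n    0    1    2    3    4    5    6
r[n]    0    1    3    6    9   13   15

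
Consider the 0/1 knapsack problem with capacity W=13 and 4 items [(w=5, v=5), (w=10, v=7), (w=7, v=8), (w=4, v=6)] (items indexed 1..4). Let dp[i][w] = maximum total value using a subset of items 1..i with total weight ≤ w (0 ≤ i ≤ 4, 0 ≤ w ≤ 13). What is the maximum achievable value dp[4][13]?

i\w   0   1   2   3   4   5   6   7   8   9  10  11  12  13
  0   0   0   0   0   0   0   0   0   0   0   0   0   0   0
  1   0   0   0   0   0   5   5   5   5   5   5   5   5   5
  2   0   0   0   0   0   5   5   5   5   5   7   7   7   7
  3   0   0   0   0   0   5   5   8   8   8   8   8  13  13
  4   0   0   0   0   6   6   6   8   8  11  11  14  14  14

14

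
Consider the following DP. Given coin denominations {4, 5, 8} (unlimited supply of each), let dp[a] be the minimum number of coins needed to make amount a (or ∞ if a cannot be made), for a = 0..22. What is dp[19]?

 a  0  1  2  3  4  5  6  7  8  9 10 11 12 13 14 15 16 17 18 19 20 21 22
dp  0  -  -  -  1  1  -  -  1  2  2  -  2  2  3  3  2  3  3  4  3  3  4
(- denotes ∞ / unreachable)

4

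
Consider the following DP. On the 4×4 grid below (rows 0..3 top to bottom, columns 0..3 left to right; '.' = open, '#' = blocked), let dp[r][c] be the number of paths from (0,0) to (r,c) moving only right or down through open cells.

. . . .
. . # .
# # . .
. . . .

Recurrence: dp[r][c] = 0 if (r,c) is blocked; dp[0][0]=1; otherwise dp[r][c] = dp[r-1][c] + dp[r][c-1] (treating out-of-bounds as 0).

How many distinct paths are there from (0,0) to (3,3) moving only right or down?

r\c   0   1   2   3
  0   1   1   1   1
  1   1   2   0   1
  2   0   0   0   1
  3   0   0   0   1

1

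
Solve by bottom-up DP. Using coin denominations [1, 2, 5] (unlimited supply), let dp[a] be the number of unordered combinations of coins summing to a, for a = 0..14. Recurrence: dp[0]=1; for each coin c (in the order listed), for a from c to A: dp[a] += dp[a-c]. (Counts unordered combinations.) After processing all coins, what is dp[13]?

14

after  coin     0     1     2     3     4     5     6     7     8     9    10    11    12    13    14
          1     1     1     1     1     1     1     1     1     1     1     1     1     1     1     1
          2     1     1     2     2     3     3     4     4     5     5     6     6     7     7     8
          5     1     1     2     2     3     4     5     6     7     8    10    11    13    14    16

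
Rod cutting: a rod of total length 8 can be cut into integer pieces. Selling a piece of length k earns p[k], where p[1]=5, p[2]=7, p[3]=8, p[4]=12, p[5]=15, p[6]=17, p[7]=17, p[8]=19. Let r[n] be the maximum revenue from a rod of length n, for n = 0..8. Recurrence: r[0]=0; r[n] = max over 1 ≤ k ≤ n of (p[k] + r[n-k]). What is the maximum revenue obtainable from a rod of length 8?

40

   n    0    1    2    3    4    5    6    7    8
r[n]    0    5   10   15   20   25   30   35   40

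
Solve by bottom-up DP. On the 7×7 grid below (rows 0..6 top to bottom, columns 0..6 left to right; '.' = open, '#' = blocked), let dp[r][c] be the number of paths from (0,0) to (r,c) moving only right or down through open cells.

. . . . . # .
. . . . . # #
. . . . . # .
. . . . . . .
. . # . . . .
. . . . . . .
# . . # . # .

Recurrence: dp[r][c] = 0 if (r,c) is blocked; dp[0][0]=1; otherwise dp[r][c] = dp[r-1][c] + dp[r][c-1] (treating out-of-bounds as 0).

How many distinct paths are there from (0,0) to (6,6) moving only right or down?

r\c   0   1   2   3   4   5   6
  0   1   1   1   1   1   0   0
  1   1   2   3   4   5   0   0
  2   1   3   6  10  15   0   0
  3   1   4  10  20  35  35  35
  4   1   5   0  20  55  90 125
  5   1   6   6  26  81 171 296
  6   0   6  12   0  81   0 296

296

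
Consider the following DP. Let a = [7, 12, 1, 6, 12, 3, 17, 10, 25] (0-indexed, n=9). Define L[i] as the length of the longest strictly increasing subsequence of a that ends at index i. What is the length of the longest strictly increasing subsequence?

   i    0    1    2    3    4    5    6    7    8
a[i]    7   12    1    6   12    3   17   10   25
L[i]    1    2    1    2    3    2    4    3    5

5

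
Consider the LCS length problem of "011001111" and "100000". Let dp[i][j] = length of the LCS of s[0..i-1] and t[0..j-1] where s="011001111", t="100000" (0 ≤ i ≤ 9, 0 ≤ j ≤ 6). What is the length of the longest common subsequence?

   ''  1  0  0  0  0  0
''  0  0  0  0  0  0  0
 0  0  0  1  1  1  1  1
 1  0  1  1  1  1  1  1
 1  0  1  1  1  1  1  1
 0  0  1  2  2  2  2  2
 0  0  1  2  3  3  3  3
 1  0  1  2  3  3  3  3
 1  0  1  2  3  3  3  3
 1  0  1  2  3  3  3  3
 1  0  1  2  3  3  3  3

3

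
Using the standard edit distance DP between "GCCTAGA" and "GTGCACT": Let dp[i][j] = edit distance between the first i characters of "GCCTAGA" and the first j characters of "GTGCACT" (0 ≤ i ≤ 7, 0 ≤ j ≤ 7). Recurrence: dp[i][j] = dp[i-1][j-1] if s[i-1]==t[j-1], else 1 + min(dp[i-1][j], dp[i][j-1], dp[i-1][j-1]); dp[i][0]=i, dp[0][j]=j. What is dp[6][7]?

   ''  G  T  G  C  A  C  T
''  0  1  2  3  4  5  6  7
 G  1  0  1  2  3  4  5  6
 C  2  1  1  2  2  3  4  5
 C  3  2  2  2  2  3  3  4
 T  4  3  2  3  3  3  4  3
 A  5  4  3  3  4  3  4  4
 G  6  5  4  3  4  4  4  5
 A  7  6  5  4  4  4  5  5

5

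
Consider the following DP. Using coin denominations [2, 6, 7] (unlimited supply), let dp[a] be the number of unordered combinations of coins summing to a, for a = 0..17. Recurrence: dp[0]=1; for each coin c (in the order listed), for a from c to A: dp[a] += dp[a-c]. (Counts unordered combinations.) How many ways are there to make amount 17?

after  coin     0     1     2     3     4     5     6     7     8     9    10    11    12    13    14    15    16    17
          2     1     0     1     0     1     0     1     0     1     0     1     0     1     0     1     0     1     0
          6     1     0     1     0     1     0     2     0     2     0     2     0     3     0     3     0     3     0
          7     1     0     1     0     1     0     2     1     2     1     2     1     3     2     4     2     4     2

2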